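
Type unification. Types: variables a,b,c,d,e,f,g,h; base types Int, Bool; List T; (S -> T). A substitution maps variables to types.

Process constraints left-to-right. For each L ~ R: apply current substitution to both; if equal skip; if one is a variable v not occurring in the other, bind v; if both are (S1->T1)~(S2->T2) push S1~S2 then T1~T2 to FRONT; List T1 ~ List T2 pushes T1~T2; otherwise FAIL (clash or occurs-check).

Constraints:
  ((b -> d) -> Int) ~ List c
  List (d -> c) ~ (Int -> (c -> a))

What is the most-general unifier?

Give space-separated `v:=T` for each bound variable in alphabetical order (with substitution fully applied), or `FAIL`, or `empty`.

step 1: unify ((b -> d) -> Int) ~ List c  [subst: {-} | 1 pending]
  clash: ((b -> d) -> Int) vs List c

Answer: FAIL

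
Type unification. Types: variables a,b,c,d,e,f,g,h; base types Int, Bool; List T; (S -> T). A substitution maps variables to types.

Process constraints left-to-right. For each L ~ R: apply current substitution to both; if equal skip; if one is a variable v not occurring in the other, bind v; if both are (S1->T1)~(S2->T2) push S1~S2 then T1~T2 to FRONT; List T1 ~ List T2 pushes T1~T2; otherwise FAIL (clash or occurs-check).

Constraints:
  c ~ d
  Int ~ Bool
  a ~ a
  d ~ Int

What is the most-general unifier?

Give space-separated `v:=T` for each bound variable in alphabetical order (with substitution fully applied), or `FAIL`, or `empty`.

step 1: unify c ~ d  [subst: {-} | 3 pending]
  bind c := d
step 2: unify Int ~ Bool  [subst: {c:=d} | 2 pending]
  clash: Int vs Bool

Answer: FAIL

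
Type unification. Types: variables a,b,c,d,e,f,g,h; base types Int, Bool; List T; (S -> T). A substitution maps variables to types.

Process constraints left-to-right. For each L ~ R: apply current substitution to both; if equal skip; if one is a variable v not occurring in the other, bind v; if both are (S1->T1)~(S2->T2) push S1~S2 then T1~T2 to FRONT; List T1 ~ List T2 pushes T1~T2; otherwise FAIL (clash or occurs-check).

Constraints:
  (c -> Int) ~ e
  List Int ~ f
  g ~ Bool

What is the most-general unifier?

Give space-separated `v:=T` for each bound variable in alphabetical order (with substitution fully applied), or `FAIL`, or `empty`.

Answer: e:=(c -> Int) f:=List Int g:=Bool

Derivation:
step 1: unify (c -> Int) ~ e  [subst: {-} | 2 pending]
  bind e := (c -> Int)
step 2: unify List Int ~ f  [subst: {e:=(c -> Int)} | 1 pending]
  bind f := List Int
step 3: unify g ~ Bool  [subst: {e:=(c -> Int), f:=List Int} | 0 pending]
  bind g := Bool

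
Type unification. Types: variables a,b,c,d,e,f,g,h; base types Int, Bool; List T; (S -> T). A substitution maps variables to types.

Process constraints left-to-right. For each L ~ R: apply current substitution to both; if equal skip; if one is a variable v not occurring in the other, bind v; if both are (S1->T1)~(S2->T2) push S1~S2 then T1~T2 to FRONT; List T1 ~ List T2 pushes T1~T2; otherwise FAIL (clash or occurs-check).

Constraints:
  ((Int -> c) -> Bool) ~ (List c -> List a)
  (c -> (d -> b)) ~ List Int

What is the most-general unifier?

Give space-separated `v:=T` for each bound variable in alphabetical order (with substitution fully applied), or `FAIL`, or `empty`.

step 1: unify ((Int -> c) -> Bool) ~ (List c -> List a)  [subst: {-} | 1 pending]
  -> decompose arrow: push (Int -> c)~List c, Bool~List a
step 2: unify (Int -> c) ~ List c  [subst: {-} | 2 pending]
  clash: (Int -> c) vs List c

Answer: FAIL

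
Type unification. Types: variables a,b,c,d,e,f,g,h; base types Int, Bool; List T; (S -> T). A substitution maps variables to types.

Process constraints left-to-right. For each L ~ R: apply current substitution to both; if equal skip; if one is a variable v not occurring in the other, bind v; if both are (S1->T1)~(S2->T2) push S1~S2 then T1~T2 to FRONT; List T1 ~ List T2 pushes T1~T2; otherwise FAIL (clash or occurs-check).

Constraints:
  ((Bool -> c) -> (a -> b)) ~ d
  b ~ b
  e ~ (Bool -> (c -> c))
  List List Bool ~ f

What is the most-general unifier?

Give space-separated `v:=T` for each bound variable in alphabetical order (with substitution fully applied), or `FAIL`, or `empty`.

Answer: d:=((Bool -> c) -> (a -> b)) e:=(Bool -> (c -> c)) f:=List List Bool

Derivation:
step 1: unify ((Bool -> c) -> (a -> b)) ~ d  [subst: {-} | 3 pending]
  bind d := ((Bool -> c) -> (a -> b))
step 2: unify b ~ b  [subst: {d:=((Bool -> c) -> (a -> b))} | 2 pending]
  -> identical, skip
step 3: unify e ~ (Bool -> (c -> c))  [subst: {d:=((Bool -> c) -> (a -> b))} | 1 pending]
  bind e := (Bool -> (c -> c))
step 4: unify List List Bool ~ f  [subst: {d:=((Bool -> c) -> (a -> b)), e:=(Bool -> (c -> c))} | 0 pending]
  bind f := List List Bool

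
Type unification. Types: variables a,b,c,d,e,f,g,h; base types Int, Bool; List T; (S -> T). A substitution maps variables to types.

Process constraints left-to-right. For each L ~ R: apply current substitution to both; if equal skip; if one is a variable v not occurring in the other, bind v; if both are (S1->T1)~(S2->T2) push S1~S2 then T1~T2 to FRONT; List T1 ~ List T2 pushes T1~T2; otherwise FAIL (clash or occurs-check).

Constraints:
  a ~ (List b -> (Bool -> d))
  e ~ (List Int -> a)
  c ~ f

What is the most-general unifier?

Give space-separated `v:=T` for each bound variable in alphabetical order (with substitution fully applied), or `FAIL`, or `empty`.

step 1: unify a ~ (List b -> (Bool -> d))  [subst: {-} | 2 pending]
  bind a := (List b -> (Bool -> d))
step 2: unify e ~ (List Int -> (List b -> (Bool -> d)))  [subst: {a:=(List b -> (Bool -> d))} | 1 pending]
  bind e := (List Int -> (List b -> (Bool -> d)))
step 3: unify c ~ f  [subst: {a:=(List b -> (Bool -> d)), e:=(List Int -> (List b -> (Bool -> d)))} | 0 pending]
  bind c := f

Answer: a:=(List b -> (Bool -> d)) c:=f e:=(List Int -> (List b -> (Bool -> d)))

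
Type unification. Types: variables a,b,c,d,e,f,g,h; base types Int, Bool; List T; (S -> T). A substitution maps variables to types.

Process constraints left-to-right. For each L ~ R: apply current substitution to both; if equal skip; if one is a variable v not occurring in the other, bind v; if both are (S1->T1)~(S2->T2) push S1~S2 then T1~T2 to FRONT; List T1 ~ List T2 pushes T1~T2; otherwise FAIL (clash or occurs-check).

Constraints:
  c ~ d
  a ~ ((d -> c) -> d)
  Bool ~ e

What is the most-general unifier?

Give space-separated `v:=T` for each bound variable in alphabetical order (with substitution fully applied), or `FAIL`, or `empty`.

step 1: unify c ~ d  [subst: {-} | 2 pending]
  bind c := d
step 2: unify a ~ ((d -> d) -> d)  [subst: {c:=d} | 1 pending]
  bind a := ((d -> d) -> d)
step 3: unify Bool ~ e  [subst: {c:=d, a:=((d -> d) -> d)} | 0 pending]
  bind e := Bool

Answer: a:=((d -> d) -> d) c:=d e:=Bool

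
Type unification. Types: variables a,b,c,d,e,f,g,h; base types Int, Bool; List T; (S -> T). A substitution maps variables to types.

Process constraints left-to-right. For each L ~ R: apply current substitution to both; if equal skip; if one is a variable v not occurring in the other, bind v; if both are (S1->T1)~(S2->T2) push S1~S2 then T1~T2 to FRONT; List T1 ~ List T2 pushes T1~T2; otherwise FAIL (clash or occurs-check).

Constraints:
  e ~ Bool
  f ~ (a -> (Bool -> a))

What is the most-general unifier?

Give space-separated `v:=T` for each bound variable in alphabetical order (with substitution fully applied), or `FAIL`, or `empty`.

Answer: e:=Bool f:=(a -> (Bool -> a))

Derivation:
step 1: unify e ~ Bool  [subst: {-} | 1 pending]
  bind e := Bool
step 2: unify f ~ (a -> (Bool -> a))  [subst: {e:=Bool} | 0 pending]
  bind f := (a -> (Bool -> a))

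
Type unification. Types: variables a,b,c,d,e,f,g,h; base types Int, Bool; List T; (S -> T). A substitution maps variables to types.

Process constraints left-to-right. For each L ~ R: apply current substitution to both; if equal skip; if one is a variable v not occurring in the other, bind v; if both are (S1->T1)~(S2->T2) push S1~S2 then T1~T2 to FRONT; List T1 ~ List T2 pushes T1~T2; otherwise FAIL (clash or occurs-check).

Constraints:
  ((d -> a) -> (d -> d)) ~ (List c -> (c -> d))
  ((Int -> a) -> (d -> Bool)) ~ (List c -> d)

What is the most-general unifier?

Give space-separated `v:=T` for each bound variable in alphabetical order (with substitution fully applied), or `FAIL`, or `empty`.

Answer: FAIL

Derivation:
step 1: unify ((d -> a) -> (d -> d)) ~ (List c -> (c -> d))  [subst: {-} | 1 pending]
  -> decompose arrow: push (d -> a)~List c, (d -> d)~(c -> d)
step 2: unify (d -> a) ~ List c  [subst: {-} | 2 pending]
  clash: (d -> a) vs List c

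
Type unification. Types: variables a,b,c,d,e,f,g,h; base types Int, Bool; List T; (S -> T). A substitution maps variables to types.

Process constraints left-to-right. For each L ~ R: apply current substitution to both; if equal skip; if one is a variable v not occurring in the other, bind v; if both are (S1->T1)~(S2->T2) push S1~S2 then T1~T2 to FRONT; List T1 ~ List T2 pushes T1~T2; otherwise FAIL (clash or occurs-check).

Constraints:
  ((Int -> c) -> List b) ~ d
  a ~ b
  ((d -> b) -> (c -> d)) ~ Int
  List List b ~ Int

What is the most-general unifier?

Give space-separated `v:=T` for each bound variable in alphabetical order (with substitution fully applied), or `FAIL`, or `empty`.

Answer: FAIL

Derivation:
step 1: unify ((Int -> c) -> List b) ~ d  [subst: {-} | 3 pending]
  bind d := ((Int -> c) -> List b)
step 2: unify a ~ b  [subst: {d:=((Int -> c) -> List b)} | 2 pending]
  bind a := b
step 3: unify ((((Int -> c) -> List b) -> b) -> (c -> ((Int -> c) -> List b))) ~ Int  [subst: {d:=((Int -> c) -> List b), a:=b} | 1 pending]
  clash: ((((Int -> c) -> List b) -> b) -> (c -> ((Int -> c) -> List b))) vs Int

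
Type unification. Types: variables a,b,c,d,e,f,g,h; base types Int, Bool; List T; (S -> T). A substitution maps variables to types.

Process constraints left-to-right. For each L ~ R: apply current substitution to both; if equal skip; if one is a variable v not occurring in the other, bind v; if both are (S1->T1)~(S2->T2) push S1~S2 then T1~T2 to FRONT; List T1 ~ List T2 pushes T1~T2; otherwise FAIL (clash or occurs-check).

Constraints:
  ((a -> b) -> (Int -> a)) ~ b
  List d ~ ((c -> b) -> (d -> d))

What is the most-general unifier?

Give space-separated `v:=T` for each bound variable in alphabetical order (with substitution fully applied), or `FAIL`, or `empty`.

Answer: FAIL

Derivation:
step 1: unify ((a -> b) -> (Int -> a)) ~ b  [subst: {-} | 1 pending]
  occurs-check fail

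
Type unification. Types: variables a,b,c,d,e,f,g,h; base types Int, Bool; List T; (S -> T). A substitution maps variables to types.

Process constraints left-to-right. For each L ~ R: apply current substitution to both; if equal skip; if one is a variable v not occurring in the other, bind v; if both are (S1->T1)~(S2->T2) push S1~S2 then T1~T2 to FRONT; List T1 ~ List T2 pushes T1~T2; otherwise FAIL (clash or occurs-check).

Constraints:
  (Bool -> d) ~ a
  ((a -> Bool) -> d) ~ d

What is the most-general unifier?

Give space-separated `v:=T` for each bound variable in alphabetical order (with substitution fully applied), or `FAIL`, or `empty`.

step 1: unify (Bool -> d) ~ a  [subst: {-} | 1 pending]
  bind a := (Bool -> d)
step 2: unify (((Bool -> d) -> Bool) -> d) ~ d  [subst: {a:=(Bool -> d)} | 0 pending]
  occurs-check fail

Answer: FAIL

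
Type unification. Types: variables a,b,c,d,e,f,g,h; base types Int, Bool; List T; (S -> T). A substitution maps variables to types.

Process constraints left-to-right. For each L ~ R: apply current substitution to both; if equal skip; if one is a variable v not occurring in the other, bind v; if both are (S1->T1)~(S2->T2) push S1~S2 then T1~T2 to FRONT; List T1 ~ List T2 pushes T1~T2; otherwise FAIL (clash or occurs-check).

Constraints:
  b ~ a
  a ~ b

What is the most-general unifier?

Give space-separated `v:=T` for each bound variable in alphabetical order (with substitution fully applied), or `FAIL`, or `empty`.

step 1: unify b ~ a  [subst: {-} | 1 pending]
  bind b := a
step 2: unify a ~ a  [subst: {b:=a} | 0 pending]
  -> identical, skip

Answer: b:=a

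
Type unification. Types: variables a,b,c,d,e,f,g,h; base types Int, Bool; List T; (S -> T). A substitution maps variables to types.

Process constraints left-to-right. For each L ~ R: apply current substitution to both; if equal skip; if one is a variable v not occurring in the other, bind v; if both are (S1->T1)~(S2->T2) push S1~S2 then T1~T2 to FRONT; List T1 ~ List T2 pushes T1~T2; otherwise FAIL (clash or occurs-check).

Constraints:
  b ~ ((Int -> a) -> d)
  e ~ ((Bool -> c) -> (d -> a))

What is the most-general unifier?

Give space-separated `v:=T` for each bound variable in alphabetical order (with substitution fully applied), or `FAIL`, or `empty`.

step 1: unify b ~ ((Int -> a) -> d)  [subst: {-} | 1 pending]
  bind b := ((Int -> a) -> d)
step 2: unify e ~ ((Bool -> c) -> (d -> a))  [subst: {b:=((Int -> a) -> d)} | 0 pending]
  bind e := ((Bool -> c) -> (d -> a))

Answer: b:=((Int -> a) -> d) e:=((Bool -> c) -> (d -> a))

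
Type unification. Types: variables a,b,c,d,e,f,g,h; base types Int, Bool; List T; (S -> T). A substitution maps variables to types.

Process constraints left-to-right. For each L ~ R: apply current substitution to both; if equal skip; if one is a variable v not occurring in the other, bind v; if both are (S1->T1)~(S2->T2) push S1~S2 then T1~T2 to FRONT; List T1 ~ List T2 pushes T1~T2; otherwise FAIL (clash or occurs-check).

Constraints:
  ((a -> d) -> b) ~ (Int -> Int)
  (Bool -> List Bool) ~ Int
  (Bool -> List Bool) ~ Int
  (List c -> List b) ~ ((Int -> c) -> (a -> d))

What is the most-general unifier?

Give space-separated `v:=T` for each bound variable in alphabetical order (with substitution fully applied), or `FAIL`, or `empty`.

Answer: FAIL

Derivation:
step 1: unify ((a -> d) -> b) ~ (Int -> Int)  [subst: {-} | 3 pending]
  -> decompose arrow: push (a -> d)~Int, b~Int
step 2: unify (a -> d) ~ Int  [subst: {-} | 4 pending]
  clash: (a -> d) vs Int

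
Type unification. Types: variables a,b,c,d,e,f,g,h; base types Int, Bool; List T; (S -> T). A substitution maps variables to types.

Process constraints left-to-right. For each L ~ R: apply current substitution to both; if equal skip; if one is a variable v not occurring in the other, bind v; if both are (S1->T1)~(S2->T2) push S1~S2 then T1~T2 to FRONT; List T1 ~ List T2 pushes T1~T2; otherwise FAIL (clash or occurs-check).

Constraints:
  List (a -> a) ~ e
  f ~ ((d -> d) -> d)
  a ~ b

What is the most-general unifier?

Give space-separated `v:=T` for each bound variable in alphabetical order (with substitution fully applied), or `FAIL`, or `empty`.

step 1: unify List (a -> a) ~ e  [subst: {-} | 2 pending]
  bind e := List (a -> a)
step 2: unify f ~ ((d -> d) -> d)  [subst: {e:=List (a -> a)} | 1 pending]
  bind f := ((d -> d) -> d)
step 3: unify a ~ b  [subst: {e:=List (a -> a), f:=((d -> d) -> d)} | 0 pending]
  bind a := b

Answer: a:=b e:=List (b -> b) f:=((d -> d) -> d)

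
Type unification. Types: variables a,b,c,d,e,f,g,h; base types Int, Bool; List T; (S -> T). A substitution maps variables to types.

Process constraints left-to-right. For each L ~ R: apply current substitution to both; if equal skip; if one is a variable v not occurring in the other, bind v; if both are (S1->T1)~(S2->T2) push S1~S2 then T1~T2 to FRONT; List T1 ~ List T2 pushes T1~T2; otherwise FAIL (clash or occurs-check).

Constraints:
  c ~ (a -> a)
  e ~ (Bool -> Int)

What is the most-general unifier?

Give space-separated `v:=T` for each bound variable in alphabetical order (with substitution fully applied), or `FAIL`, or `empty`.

Answer: c:=(a -> a) e:=(Bool -> Int)

Derivation:
step 1: unify c ~ (a -> a)  [subst: {-} | 1 pending]
  bind c := (a -> a)
step 2: unify e ~ (Bool -> Int)  [subst: {c:=(a -> a)} | 0 pending]
  bind e := (Bool -> Int)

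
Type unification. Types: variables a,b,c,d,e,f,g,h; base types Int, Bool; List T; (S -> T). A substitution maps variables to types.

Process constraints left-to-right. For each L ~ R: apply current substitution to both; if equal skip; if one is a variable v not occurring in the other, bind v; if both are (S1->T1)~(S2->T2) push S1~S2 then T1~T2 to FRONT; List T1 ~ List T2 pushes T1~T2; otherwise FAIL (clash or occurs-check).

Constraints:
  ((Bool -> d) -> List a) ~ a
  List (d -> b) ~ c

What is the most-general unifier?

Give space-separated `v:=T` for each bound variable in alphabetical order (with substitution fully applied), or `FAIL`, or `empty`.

step 1: unify ((Bool -> d) -> List a) ~ a  [subst: {-} | 1 pending]
  occurs-check fail

Answer: FAIL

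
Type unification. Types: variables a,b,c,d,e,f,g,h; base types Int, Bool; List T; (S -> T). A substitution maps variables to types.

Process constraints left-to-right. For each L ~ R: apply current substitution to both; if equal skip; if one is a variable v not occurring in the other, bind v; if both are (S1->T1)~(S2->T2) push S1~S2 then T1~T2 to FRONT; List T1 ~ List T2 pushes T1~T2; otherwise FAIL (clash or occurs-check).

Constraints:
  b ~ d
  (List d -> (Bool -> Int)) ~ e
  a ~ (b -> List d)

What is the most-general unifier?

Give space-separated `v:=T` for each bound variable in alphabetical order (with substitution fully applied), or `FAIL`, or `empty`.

Answer: a:=(d -> List d) b:=d e:=(List d -> (Bool -> Int))

Derivation:
step 1: unify b ~ d  [subst: {-} | 2 pending]
  bind b := d
step 2: unify (List d -> (Bool -> Int)) ~ e  [subst: {b:=d} | 1 pending]
  bind e := (List d -> (Bool -> Int))
step 3: unify a ~ (d -> List d)  [subst: {b:=d, e:=(List d -> (Bool -> Int))} | 0 pending]
  bind a := (d -> List d)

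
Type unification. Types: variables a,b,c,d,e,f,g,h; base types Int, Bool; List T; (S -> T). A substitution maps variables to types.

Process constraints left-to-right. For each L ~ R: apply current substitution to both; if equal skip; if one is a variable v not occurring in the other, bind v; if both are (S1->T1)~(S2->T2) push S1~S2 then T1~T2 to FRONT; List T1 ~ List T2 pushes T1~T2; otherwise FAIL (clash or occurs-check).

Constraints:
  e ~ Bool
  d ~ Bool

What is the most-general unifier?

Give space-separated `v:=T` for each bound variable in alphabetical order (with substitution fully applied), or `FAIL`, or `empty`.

Answer: d:=Bool e:=Bool

Derivation:
step 1: unify e ~ Bool  [subst: {-} | 1 pending]
  bind e := Bool
step 2: unify d ~ Bool  [subst: {e:=Bool} | 0 pending]
  bind d := Bool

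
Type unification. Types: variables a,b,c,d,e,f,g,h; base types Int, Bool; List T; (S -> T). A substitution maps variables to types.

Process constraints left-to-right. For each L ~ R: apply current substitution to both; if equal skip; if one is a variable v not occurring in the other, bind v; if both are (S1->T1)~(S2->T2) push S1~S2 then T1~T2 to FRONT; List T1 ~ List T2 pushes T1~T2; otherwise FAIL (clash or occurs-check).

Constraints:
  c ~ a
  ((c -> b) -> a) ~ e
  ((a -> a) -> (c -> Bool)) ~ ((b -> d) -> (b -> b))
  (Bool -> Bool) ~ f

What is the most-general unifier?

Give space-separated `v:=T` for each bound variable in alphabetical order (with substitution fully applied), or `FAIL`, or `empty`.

step 1: unify c ~ a  [subst: {-} | 3 pending]
  bind c := a
step 2: unify ((a -> b) -> a) ~ e  [subst: {c:=a} | 2 pending]
  bind e := ((a -> b) -> a)
step 3: unify ((a -> a) -> (a -> Bool)) ~ ((b -> d) -> (b -> b))  [subst: {c:=a, e:=((a -> b) -> a)} | 1 pending]
  -> decompose arrow: push (a -> a)~(b -> d), (a -> Bool)~(b -> b)
step 4: unify (a -> a) ~ (b -> d)  [subst: {c:=a, e:=((a -> b) -> a)} | 2 pending]
  -> decompose arrow: push a~b, a~d
step 5: unify a ~ b  [subst: {c:=a, e:=((a -> b) -> a)} | 3 pending]
  bind a := b
step 6: unify b ~ d  [subst: {c:=a, e:=((a -> b) -> a), a:=b} | 2 pending]
  bind b := d
step 7: unify (d -> Bool) ~ (d -> d)  [subst: {c:=a, e:=((a -> b) -> a), a:=b, b:=d} | 1 pending]
  -> decompose arrow: push d~d, Bool~d
step 8: unify d ~ d  [subst: {c:=a, e:=((a -> b) -> a), a:=b, b:=d} | 2 pending]
  -> identical, skip
step 9: unify Bool ~ d  [subst: {c:=a, e:=((a -> b) -> a), a:=b, b:=d} | 1 pending]
  bind d := Bool
step 10: unify (Bool -> Bool) ~ f  [subst: {c:=a, e:=((a -> b) -> a), a:=b, b:=d, d:=Bool} | 0 pending]
  bind f := (Bool -> Bool)

Answer: a:=Bool b:=Bool c:=Bool d:=Bool e:=((Bool -> Bool) -> Bool) f:=(Bool -> Bool)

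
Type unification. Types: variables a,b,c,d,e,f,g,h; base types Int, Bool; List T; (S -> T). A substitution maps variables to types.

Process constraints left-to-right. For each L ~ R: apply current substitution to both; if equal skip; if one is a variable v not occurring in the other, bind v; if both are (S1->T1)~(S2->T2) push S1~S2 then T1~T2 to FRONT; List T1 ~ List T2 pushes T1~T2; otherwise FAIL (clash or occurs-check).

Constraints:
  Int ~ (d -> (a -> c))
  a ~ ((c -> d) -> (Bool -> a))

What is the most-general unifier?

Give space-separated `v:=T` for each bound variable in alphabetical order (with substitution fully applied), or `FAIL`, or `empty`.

Answer: FAIL

Derivation:
step 1: unify Int ~ (d -> (a -> c))  [subst: {-} | 1 pending]
  clash: Int vs (d -> (a -> c))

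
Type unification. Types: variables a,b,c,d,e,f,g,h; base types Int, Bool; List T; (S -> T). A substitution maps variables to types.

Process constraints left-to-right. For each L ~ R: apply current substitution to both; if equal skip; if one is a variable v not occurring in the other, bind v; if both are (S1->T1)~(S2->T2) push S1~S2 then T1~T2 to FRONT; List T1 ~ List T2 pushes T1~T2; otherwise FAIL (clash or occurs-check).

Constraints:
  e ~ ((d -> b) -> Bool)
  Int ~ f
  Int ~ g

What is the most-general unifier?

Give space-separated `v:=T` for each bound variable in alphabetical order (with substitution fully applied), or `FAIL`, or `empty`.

step 1: unify e ~ ((d -> b) -> Bool)  [subst: {-} | 2 pending]
  bind e := ((d -> b) -> Bool)
step 2: unify Int ~ f  [subst: {e:=((d -> b) -> Bool)} | 1 pending]
  bind f := Int
step 3: unify Int ~ g  [subst: {e:=((d -> b) -> Bool), f:=Int} | 0 pending]
  bind g := Int

Answer: e:=((d -> b) -> Bool) f:=Int g:=Int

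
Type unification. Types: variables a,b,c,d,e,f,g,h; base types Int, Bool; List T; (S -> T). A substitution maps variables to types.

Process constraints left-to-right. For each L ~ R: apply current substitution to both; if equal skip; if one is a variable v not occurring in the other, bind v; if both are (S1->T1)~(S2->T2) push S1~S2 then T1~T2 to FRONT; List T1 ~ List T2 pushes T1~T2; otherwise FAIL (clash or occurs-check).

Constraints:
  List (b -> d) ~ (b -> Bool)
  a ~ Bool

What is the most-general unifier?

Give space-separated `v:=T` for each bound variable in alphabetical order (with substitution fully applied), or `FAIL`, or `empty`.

step 1: unify List (b -> d) ~ (b -> Bool)  [subst: {-} | 1 pending]
  clash: List (b -> d) vs (b -> Bool)

Answer: FAIL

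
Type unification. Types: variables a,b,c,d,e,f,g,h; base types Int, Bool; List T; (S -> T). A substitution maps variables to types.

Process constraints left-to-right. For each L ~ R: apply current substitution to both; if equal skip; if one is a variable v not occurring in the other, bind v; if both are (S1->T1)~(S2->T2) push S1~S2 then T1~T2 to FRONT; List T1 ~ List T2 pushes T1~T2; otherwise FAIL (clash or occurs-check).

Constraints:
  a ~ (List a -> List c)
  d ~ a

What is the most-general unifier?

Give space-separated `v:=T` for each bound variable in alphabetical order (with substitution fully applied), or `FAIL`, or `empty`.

Answer: FAIL

Derivation:
step 1: unify a ~ (List a -> List c)  [subst: {-} | 1 pending]
  occurs-check fail: a in (List a -> List c)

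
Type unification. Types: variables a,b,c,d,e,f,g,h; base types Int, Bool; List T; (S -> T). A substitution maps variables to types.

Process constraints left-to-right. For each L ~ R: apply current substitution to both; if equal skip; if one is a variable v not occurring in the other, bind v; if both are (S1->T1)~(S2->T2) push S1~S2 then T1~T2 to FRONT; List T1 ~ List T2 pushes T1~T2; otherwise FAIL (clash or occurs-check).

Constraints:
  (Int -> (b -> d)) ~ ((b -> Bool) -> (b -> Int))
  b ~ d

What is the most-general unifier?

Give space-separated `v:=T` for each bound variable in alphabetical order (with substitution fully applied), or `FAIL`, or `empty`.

step 1: unify (Int -> (b -> d)) ~ ((b -> Bool) -> (b -> Int))  [subst: {-} | 1 pending]
  -> decompose arrow: push Int~(b -> Bool), (b -> d)~(b -> Int)
step 2: unify Int ~ (b -> Bool)  [subst: {-} | 2 pending]
  clash: Int vs (b -> Bool)

Answer: FAIL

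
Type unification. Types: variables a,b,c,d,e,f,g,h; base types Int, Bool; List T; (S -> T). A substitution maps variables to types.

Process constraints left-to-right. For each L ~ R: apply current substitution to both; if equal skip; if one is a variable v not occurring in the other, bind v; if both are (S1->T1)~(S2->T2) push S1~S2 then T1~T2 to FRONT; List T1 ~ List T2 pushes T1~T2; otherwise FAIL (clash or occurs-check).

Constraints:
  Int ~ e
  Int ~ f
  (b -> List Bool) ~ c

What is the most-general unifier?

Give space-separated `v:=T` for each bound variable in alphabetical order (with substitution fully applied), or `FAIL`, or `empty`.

Answer: c:=(b -> List Bool) e:=Int f:=Int

Derivation:
step 1: unify Int ~ e  [subst: {-} | 2 pending]
  bind e := Int
step 2: unify Int ~ f  [subst: {e:=Int} | 1 pending]
  bind f := Int
step 3: unify (b -> List Bool) ~ c  [subst: {e:=Int, f:=Int} | 0 pending]
  bind c := (b -> List Bool)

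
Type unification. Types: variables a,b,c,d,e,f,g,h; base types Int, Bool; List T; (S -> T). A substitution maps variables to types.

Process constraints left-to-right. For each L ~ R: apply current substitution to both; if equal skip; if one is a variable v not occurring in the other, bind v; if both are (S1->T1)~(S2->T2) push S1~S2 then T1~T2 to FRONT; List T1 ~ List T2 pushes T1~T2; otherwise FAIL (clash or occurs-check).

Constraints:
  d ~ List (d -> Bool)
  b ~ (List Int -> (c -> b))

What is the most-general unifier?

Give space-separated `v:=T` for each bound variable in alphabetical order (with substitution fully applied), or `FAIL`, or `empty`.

step 1: unify d ~ List (d -> Bool)  [subst: {-} | 1 pending]
  occurs-check fail: d in List (d -> Bool)

Answer: FAIL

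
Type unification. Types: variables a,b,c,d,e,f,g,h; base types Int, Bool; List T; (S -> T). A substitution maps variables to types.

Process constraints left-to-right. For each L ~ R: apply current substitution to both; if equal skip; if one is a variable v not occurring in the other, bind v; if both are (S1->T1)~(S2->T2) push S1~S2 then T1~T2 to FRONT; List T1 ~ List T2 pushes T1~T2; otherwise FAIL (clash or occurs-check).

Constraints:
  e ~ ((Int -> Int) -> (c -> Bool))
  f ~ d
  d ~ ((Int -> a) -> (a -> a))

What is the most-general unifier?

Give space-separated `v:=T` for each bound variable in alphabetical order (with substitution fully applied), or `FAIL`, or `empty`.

step 1: unify e ~ ((Int -> Int) -> (c -> Bool))  [subst: {-} | 2 pending]
  bind e := ((Int -> Int) -> (c -> Bool))
step 2: unify f ~ d  [subst: {e:=((Int -> Int) -> (c -> Bool))} | 1 pending]
  bind f := d
step 3: unify d ~ ((Int -> a) -> (a -> a))  [subst: {e:=((Int -> Int) -> (c -> Bool)), f:=d} | 0 pending]
  bind d := ((Int -> a) -> (a -> a))

Answer: d:=((Int -> a) -> (a -> a)) e:=((Int -> Int) -> (c -> Bool)) f:=((Int -> a) -> (a -> a))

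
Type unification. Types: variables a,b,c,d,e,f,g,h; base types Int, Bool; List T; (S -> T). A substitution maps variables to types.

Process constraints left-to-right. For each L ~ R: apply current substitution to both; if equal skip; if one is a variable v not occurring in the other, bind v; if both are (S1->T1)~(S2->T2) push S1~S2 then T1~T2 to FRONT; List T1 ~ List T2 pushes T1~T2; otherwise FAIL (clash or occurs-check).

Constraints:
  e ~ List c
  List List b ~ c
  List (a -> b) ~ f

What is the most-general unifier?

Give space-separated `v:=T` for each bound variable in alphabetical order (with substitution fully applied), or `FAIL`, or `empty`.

Answer: c:=List List b e:=List List List b f:=List (a -> b)

Derivation:
step 1: unify e ~ List c  [subst: {-} | 2 pending]
  bind e := List c
step 2: unify List List b ~ c  [subst: {e:=List c} | 1 pending]
  bind c := List List b
step 3: unify List (a -> b) ~ f  [subst: {e:=List c, c:=List List b} | 0 pending]
  bind f := List (a -> b)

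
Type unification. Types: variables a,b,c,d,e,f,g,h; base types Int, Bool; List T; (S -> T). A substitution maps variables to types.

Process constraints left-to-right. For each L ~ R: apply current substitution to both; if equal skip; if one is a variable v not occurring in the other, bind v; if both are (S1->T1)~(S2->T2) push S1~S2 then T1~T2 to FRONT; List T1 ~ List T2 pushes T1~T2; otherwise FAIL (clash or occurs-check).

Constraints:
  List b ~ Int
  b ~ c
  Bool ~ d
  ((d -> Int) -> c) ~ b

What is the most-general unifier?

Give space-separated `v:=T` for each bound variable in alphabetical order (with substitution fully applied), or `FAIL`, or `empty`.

step 1: unify List b ~ Int  [subst: {-} | 3 pending]
  clash: List b vs Int

Answer: FAIL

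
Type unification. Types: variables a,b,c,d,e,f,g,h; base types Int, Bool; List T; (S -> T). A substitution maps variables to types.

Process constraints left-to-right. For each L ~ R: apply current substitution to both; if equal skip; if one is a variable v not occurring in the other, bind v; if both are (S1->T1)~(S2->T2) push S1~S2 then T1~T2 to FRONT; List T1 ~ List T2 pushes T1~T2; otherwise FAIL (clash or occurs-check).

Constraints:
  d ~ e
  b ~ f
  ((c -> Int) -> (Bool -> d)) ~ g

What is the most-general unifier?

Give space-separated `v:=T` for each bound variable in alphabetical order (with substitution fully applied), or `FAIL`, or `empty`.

Answer: b:=f d:=e g:=((c -> Int) -> (Bool -> e))

Derivation:
step 1: unify d ~ e  [subst: {-} | 2 pending]
  bind d := e
step 2: unify b ~ f  [subst: {d:=e} | 1 pending]
  bind b := f
step 3: unify ((c -> Int) -> (Bool -> e)) ~ g  [subst: {d:=e, b:=f} | 0 pending]
  bind g := ((c -> Int) -> (Bool -> e))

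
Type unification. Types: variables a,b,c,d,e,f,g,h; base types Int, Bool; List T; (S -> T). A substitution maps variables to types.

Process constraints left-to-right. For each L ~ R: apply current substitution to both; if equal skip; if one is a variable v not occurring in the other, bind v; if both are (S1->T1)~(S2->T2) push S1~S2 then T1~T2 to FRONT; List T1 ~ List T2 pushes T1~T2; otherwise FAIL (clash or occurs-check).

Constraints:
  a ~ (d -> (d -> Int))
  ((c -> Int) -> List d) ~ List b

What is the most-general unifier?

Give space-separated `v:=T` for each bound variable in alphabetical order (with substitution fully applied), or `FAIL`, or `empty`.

Answer: FAIL

Derivation:
step 1: unify a ~ (d -> (d -> Int))  [subst: {-} | 1 pending]
  bind a := (d -> (d -> Int))
step 2: unify ((c -> Int) -> List d) ~ List b  [subst: {a:=(d -> (d -> Int))} | 0 pending]
  clash: ((c -> Int) -> List d) vs List b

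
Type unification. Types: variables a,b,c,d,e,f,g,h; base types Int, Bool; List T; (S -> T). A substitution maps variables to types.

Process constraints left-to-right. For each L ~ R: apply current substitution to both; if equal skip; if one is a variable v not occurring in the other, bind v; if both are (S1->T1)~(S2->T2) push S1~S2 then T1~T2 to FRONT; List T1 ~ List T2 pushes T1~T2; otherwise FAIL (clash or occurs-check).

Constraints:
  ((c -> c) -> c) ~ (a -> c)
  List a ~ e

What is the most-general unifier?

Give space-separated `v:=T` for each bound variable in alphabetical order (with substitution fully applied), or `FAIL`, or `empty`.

Answer: a:=(c -> c) e:=List (c -> c)

Derivation:
step 1: unify ((c -> c) -> c) ~ (a -> c)  [subst: {-} | 1 pending]
  -> decompose arrow: push (c -> c)~a, c~c
step 2: unify (c -> c) ~ a  [subst: {-} | 2 pending]
  bind a := (c -> c)
step 3: unify c ~ c  [subst: {a:=(c -> c)} | 1 pending]
  -> identical, skip
step 4: unify List (c -> c) ~ e  [subst: {a:=(c -> c)} | 0 pending]
  bind e := List (c -> c)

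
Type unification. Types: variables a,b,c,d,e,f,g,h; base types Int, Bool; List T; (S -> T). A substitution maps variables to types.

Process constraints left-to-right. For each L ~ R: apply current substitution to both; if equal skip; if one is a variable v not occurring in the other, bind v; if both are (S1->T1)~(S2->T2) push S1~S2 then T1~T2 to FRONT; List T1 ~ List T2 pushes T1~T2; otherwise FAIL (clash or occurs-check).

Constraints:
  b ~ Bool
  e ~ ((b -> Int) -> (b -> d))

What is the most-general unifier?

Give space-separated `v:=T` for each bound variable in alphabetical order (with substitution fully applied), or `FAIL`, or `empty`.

Answer: b:=Bool e:=((Bool -> Int) -> (Bool -> d))

Derivation:
step 1: unify b ~ Bool  [subst: {-} | 1 pending]
  bind b := Bool
step 2: unify e ~ ((Bool -> Int) -> (Bool -> d))  [subst: {b:=Bool} | 0 pending]
  bind e := ((Bool -> Int) -> (Bool -> d))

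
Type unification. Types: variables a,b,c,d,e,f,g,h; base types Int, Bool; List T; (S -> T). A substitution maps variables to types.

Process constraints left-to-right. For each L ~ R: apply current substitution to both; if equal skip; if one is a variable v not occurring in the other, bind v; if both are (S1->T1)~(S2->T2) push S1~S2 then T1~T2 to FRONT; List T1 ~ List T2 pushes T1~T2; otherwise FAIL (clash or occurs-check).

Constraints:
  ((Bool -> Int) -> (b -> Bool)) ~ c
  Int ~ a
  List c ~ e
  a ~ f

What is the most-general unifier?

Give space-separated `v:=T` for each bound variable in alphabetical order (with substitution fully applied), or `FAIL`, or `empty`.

step 1: unify ((Bool -> Int) -> (b -> Bool)) ~ c  [subst: {-} | 3 pending]
  bind c := ((Bool -> Int) -> (b -> Bool))
step 2: unify Int ~ a  [subst: {c:=((Bool -> Int) -> (b -> Bool))} | 2 pending]
  bind a := Int
step 3: unify List ((Bool -> Int) -> (b -> Bool)) ~ e  [subst: {c:=((Bool -> Int) -> (b -> Bool)), a:=Int} | 1 pending]
  bind e := List ((Bool -> Int) -> (b -> Bool))
step 4: unify Int ~ f  [subst: {c:=((Bool -> Int) -> (b -> Bool)), a:=Int, e:=List ((Bool -> Int) -> (b -> Bool))} | 0 pending]
  bind f := Int

Answer: a:=Int c:=((Bool -> Int) -> (b -> Bool)) e:=List ((Bool -> Int) -> (b -> Bool)) f:=Int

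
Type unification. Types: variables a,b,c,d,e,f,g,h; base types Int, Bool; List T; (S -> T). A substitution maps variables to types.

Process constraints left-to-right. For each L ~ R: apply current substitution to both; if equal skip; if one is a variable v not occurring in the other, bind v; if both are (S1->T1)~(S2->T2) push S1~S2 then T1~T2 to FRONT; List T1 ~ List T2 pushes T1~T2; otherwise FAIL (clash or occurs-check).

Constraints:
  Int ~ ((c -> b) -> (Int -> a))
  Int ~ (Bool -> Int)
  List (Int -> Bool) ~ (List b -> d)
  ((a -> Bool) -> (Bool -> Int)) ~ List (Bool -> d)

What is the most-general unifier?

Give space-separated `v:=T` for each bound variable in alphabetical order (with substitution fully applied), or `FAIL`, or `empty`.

step 1: unify Int ~ ((c -> b) -> (Int -> a))  [subst: {-} | 3 pending]
  clash: Int vs ((c -> b) -> (Int -> a))

Answer: FAIL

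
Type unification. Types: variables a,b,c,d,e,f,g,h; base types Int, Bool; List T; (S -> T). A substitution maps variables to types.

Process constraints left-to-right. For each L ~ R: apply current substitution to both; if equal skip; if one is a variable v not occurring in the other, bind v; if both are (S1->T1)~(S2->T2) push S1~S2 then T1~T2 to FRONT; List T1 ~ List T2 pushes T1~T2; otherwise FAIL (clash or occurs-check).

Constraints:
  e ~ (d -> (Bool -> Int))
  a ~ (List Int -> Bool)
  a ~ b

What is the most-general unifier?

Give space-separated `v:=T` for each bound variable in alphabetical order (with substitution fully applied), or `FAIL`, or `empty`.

Answer: a:=(List Int -> Bool) b:=(List Int -> Bool) e:=(d -> (Bool -> Int))

Derivation:
step 1: unify e ~ (d -> (Bool -> Int))  [subst: {-} | 2 pending]
  bind e := (d -> (Bool -> Int))
step 2: unify a ~ (List Int -> Bool)  [subst: {e:=(d -> (Bool -> Int))} | 1 pending]
  bind a := (List Int -> Bool)
step 3: unify (List Int -> Bool) ~ b  [subst: {e:=(d -> (Bool -> Int)), a:=(List Int -> Bool)} | 0 pending]
  bind b := (List Int -> Bool)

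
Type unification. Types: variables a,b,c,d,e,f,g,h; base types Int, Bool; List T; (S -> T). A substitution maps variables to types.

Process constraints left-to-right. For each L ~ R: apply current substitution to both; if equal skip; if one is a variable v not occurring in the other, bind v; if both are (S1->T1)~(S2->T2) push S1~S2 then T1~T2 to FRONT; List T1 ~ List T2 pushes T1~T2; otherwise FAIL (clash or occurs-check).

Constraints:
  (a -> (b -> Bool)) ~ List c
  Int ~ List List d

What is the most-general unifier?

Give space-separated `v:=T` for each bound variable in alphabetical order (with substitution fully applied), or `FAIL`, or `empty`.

step 1: unify (a -> (b -> Bool)) ~ List c  [subst: {-} | 1 pending]
  clash: (a -> (b -> Bool)) vs List c

Answer: FAIL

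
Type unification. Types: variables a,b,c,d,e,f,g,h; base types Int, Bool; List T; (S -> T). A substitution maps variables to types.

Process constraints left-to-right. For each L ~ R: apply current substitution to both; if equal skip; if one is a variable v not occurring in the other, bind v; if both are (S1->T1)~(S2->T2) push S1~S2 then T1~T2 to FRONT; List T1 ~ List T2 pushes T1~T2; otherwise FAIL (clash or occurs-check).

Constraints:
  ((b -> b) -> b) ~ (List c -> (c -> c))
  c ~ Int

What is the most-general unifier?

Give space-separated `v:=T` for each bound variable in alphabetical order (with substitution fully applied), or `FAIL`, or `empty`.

step 1: unify ((b -> b) -> b) ~ (List c -> (c -> c))  [subst: {-} | 1 pending]
  -> decompose arrow: push (b -> b)~List c, b~(c -> c)
step 2: unify (b -> b) ~ List c  [subst: {-} | 2 pending]
  clash: (b -> b) vs List c

Answer: FAIL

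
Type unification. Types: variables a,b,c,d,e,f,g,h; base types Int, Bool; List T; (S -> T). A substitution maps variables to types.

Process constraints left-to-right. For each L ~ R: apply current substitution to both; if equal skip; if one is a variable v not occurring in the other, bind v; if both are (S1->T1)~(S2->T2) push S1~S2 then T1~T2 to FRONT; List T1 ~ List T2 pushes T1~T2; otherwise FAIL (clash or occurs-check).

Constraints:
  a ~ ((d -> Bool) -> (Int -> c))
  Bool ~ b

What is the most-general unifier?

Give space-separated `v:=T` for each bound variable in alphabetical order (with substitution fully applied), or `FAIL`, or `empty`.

step 1: unify a ~ ((d -> Bool) -> (Int -> c))  [subst: {-} | 1 pending]
  bind a := ((d -> Bool) -> (Int -> c))
step 2: unify Bool ~ b  [subst: {a:=((d -> Bool) -> (Int -> c))} | 0 pending]
  bind b := Bool

Answer: a:=((d -> Bool) -> (Int -> c)) b:=Bool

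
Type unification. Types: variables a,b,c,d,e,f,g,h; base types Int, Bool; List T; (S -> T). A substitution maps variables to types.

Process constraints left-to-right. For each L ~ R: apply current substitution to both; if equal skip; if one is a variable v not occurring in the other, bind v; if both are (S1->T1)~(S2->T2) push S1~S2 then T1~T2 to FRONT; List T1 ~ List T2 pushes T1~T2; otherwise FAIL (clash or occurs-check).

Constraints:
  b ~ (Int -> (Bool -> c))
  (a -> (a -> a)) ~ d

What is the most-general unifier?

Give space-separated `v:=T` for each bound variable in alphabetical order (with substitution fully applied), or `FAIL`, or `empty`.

Answer: b:=(Int -> (Bool -> c)) d:=(a -> (a -> a))

Derivation:
step 1: unify b ~ (Int -> (Bool -> c))  [subst: {-} | 1 pending]
  bind b := (Int -> (Bool -> c))
step 2: unify (a -> (a -> a)) ~ d  [subst: {b:=(Int -> (Bool -> c))} | 0 pending]
  bind d := (a -> (a -> a))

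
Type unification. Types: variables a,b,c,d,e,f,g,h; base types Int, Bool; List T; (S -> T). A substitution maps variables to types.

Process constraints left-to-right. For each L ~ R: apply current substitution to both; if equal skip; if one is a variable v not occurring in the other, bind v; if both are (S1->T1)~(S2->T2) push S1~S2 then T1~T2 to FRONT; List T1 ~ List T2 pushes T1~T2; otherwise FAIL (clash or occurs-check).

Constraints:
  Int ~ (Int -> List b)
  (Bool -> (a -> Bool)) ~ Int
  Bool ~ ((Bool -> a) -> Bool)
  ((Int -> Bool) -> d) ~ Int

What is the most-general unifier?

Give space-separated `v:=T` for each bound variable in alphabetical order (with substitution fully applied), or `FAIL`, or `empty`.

step 1: unify Int ~ (Int -> List b)  [subst: {-} | 3 pending]
  clash: Int vs (Int -> List b)

Answer: FAIL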